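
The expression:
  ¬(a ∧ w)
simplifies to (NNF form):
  ¬a ∨ ¬w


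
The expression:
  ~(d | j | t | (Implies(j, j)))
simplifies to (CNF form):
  False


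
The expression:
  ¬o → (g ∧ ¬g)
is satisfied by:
  {o: True}


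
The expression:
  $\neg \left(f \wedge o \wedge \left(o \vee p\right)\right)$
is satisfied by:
  {o: False, f: False}
  {f: True, o: False}
  {o: True, f: False}


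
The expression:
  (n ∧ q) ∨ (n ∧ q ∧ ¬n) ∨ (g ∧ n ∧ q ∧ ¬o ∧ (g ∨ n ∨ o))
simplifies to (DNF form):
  n ∧ q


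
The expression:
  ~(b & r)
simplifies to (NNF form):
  ~b | ~r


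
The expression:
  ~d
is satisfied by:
  {d: False}


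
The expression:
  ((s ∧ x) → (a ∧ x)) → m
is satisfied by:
  {m: True, s: True, x: True, a: False}
  {m: True, s: True, a: False, x: False}
  {m: True, x: True, a: False, s: False}
  {m: True, a: False, x: False, s: False}
  {m: True, s: True, a: True, x: True}
  {m: True, s: True, a: True, x: False}
  {m: True, a: True, x: True, s: False}
  {m: True, a: True, x: False, s: False}
  {s: True, x: True, a: False, m: False}


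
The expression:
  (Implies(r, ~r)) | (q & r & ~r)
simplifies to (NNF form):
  ~r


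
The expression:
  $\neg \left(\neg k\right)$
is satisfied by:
  {k: True}


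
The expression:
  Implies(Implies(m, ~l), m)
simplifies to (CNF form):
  m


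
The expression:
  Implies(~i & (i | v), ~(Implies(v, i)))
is always true.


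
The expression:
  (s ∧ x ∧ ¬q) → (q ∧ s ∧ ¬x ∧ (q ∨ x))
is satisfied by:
  {q: True, s: False, x: False}
  {s: False, x: False, q: False}
  {x: True, q: True, s: False}
  {x: True, s: False, q: False}
  {q: True, s: True, x: False}
  {s: True, q: False, x: False}
  {x: True, s: True, q: True}


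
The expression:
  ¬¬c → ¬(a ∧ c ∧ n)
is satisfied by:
  {c: False, a: False, n: False}
  {n: True, c: False, a: False}
  {a: True, c: False, n: False}
  {n: True, a: True, c: False}
  {c: True, n: False, a: False}
  {n: True, c: True, a: False}
  {a: True, c: True, n: False}


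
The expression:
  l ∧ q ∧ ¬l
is never true.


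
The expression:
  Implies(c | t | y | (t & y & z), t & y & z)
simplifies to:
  (t | ~c) & (t | ~y) & (y | ~t) & (z | ~y)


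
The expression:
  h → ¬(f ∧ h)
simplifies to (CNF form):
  ¬f ∨ ¬h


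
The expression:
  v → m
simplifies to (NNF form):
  m ∨ ¬v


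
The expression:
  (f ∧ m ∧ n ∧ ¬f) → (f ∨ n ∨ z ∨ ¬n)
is always true.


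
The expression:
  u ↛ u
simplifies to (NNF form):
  False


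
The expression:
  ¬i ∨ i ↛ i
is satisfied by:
  {i: False}


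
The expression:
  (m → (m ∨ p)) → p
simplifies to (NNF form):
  p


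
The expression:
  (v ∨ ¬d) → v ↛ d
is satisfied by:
  {d: True, v: False}
  {v: True, d: False}


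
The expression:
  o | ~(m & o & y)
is always true.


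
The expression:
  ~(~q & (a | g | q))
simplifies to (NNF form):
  q | (~a & ~g)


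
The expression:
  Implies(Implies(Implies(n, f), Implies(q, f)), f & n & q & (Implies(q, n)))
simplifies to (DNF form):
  (f & n & q) | (f & q & ~f) | (n & q & ~n) | (q & ~f & ~n)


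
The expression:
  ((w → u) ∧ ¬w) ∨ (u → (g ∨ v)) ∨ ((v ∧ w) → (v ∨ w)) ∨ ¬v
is always true.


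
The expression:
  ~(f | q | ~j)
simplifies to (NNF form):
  j & ~f & ~q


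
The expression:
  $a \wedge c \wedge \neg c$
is never true.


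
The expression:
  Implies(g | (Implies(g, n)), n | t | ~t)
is always true.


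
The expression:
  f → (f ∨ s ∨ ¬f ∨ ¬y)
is always true.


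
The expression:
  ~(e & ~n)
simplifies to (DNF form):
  n | ~e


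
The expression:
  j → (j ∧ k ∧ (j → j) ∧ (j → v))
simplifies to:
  (k ∧ v) ∨ ¬j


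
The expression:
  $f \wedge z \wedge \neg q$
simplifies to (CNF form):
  $f \wedge z \wedge \neg q$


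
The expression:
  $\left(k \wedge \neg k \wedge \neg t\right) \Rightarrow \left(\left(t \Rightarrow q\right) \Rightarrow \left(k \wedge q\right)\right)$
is always true.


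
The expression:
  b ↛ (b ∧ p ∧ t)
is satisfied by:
  {b: True, p: False, t: False}
  {b: True, t: True, p: False}
  {b: True, p: True, t: False}


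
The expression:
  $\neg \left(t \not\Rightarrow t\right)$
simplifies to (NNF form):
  $\text{True}$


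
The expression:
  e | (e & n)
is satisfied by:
  {e: True}


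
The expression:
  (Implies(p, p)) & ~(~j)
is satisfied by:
  {j: True}


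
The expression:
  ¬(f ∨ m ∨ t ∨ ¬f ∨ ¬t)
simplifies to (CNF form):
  False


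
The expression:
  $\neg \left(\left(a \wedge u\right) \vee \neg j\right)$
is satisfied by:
  {j: True, u: False, a: False}
  {j: True, a: True, u: False}
  {j: True, u: True, a: False}


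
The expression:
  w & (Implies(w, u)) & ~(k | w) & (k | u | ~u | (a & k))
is never true.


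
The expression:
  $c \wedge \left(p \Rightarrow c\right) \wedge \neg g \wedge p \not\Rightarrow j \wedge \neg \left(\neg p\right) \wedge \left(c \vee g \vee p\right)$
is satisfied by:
  {c: True, p: True, g: False, j: False}


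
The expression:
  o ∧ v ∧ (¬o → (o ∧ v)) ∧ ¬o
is never true.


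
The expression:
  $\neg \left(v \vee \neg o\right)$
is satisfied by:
  {o: True, v: False}


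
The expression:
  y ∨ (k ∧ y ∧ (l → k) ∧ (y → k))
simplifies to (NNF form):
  y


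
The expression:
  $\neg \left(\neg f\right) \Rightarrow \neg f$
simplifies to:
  $\neg f$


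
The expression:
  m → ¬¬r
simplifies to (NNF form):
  r ∨ ¬m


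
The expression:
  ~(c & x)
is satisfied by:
  {c: False, x: False}
  {x: True, c: False}
  {c: True, x: False}


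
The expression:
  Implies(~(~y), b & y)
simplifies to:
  b | ~y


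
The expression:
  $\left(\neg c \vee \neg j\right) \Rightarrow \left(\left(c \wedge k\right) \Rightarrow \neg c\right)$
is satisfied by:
  {j: True, k: False, c: False}
  {j: False, k: False, c: False}
  {c: True, j: True, k: False}
  {c: True, j: False, k: False}
  {k: True, j: True, c: False}
  {k: True, j: False, c: False}
  {k: True, c: True, j: True}


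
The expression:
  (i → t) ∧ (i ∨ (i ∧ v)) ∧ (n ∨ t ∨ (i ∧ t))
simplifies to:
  i ∧ t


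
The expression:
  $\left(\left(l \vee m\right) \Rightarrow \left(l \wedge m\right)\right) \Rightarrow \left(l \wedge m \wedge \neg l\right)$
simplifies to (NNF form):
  $\left(l \wedge \neg m\right) \vee \left(m \wedge \neg l\right)$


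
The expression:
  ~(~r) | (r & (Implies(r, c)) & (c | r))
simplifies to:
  r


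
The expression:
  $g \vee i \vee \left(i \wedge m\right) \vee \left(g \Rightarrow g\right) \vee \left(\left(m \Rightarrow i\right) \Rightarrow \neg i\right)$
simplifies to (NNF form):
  $\text{True}$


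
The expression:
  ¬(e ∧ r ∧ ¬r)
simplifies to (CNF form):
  True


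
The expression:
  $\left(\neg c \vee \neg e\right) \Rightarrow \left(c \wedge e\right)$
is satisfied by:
  {c: True, e: True}


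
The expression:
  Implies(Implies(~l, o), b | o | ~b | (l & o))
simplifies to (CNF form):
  True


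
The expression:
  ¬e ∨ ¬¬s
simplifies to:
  s ∨ ¬e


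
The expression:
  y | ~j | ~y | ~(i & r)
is always true.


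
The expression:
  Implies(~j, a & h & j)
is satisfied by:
  {j: True}


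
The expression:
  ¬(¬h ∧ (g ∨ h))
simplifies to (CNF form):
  h ∨ ¬g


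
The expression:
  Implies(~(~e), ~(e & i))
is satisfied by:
  {e: False, i: False}
  {i: True, e: False}
  {e: True, i: False}


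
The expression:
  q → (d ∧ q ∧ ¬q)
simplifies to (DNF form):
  ¬q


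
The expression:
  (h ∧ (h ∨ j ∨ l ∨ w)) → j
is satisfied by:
  {j: True, h: False}
  {h: False, j: False}
  {h: True, j: True}


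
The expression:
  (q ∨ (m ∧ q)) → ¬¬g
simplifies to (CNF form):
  g ∨ ¬q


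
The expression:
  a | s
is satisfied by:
  {a: True, s: True}
  {a: True, s: False}
  {s: True, a: False}


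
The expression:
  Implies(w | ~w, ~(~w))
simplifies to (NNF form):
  w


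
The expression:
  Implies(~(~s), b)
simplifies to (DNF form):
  b | ~s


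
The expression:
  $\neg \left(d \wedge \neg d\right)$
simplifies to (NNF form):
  $\text{True}$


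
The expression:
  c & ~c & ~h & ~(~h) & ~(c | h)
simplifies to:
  False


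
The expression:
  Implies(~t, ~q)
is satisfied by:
  {t: True, q: False}
  {q: False, t: False}
  {q: True, t: True}


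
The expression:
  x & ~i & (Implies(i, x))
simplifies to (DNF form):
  x & ~i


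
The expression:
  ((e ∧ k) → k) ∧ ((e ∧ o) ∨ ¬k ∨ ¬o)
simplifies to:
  e ∨ ¬k ∨ ¬o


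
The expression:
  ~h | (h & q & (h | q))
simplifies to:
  q | ~h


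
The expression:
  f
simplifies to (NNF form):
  f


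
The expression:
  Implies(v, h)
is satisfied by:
  {h: True, v: False}
  {v: False, h: False}
  {v: True, h: True}


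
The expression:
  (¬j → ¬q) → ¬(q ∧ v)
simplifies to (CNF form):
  ¬j ∨ ¬q ∨ ¬v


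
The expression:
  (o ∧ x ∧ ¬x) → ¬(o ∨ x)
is always true.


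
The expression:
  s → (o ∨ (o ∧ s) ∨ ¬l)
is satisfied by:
  {o: True, l: False, s: False}
  {l: False, s: False, o: False}
  {s: True, o: True, l: False}
  {s: True, l: False, o: False}
  {o: True, l: True, s: False}
  {l: True, o: False, s: False}
  {s: True, l: True, o: True}


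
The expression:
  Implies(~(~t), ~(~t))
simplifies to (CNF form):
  True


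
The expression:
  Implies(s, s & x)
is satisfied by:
  {x: True, s: False}
  {s: False, x: False}
  {s: True, x: True}


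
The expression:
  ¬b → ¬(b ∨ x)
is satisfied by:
  {b: True, x: False}
  {x: False, b: False}
  {x: True, b: True}


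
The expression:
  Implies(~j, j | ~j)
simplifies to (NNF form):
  True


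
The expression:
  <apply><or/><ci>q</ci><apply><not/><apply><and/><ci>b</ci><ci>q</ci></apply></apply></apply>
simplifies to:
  <true/>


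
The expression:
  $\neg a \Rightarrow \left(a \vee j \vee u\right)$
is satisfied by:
  {a: True, u: True, j: True}
  {a: True, u: True, j: False}
  {a: True, j: True, u: False}
  {a: True, j: False, u: False}
  {u: True, j: True, a: False}
  {u: True, j: False, a: False}
  {j: True, u: False, a: False}


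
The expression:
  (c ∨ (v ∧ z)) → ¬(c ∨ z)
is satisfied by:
  {v: False, c: False, z: False}
  {z: True, v: False, c: False}
  {v: True, z: False, c: False}


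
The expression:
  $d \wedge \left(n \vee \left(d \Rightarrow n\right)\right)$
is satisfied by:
  {d: True, n: True}


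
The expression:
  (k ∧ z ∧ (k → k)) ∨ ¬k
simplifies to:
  z ∨ ¬k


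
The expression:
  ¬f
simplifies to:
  ¬f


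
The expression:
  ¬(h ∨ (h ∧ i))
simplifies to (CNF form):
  ¬h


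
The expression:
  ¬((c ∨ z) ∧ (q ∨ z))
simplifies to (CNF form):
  ¬z ∧ (¬c ∨ ¬q)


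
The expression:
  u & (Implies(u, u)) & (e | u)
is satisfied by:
  {u: True}


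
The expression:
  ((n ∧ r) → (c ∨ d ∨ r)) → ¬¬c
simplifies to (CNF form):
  c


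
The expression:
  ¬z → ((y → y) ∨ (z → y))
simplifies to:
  True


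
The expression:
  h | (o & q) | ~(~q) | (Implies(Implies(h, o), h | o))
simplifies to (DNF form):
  h | o | q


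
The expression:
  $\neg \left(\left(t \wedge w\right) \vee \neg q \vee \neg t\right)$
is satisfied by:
  {t: True, q: True, w: False}


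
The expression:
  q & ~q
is never true.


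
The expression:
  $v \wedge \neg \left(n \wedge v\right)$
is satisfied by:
  {v: True, n: False}


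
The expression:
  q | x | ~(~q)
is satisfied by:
  {x: True, q: True}
  {x: True, q: False}
  {q: True, x: False}


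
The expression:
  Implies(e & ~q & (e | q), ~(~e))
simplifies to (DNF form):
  True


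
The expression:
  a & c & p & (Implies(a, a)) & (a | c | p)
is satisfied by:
  {a: True, c: True, p: True}


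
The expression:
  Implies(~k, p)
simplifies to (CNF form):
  k | p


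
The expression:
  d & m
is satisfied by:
  {m: True, d: True}


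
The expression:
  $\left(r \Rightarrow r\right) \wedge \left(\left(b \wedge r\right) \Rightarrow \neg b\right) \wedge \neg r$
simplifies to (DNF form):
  $\neg r$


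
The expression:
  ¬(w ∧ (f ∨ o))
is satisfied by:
  {f: False, w: False, o: False}
  {o: True, f: False, w: False}
  {f: True, o: False, w: False}
  {o: True, f: True, w: False}
  {w: True, o: False, f: False}


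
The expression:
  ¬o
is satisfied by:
  {o: False}


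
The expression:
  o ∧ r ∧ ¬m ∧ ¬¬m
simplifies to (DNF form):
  False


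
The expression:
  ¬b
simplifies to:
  ¬b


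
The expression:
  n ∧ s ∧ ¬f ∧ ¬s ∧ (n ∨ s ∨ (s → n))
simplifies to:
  False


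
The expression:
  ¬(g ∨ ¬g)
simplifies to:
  False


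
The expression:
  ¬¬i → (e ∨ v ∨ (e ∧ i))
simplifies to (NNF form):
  e ∨ v ∨ ¬i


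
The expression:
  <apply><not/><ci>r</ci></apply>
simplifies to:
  <apply><not/><ci>r</ci></apply>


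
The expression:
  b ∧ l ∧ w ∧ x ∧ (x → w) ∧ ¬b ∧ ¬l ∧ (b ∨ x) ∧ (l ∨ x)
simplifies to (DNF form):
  False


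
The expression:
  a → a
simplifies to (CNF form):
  True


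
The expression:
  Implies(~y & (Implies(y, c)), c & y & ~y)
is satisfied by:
  {y: True}


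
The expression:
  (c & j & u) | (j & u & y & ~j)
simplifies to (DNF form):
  c & j & u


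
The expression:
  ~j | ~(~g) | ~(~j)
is always true.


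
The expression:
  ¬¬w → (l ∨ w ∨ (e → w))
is always true.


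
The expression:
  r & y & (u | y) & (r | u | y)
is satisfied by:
  {r: True, y: True}


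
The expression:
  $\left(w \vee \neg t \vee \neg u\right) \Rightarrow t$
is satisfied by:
  {t: True}


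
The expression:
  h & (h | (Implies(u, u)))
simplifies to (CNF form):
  h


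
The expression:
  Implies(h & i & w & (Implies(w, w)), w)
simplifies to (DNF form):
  True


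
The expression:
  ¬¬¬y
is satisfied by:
  {y: False}


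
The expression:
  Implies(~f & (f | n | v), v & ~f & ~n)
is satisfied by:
  {f: True, n: False}
  {n: False, f: False}
  {n: True, f: True}


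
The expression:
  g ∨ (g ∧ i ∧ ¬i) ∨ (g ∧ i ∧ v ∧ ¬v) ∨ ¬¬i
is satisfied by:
  {i: True, g: True}
  {i: True, g: False}
  {g: True, i: False}


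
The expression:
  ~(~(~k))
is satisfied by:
  {k: False}


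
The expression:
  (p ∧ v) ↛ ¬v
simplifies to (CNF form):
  p ∧ v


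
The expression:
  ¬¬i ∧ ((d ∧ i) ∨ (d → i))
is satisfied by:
  {i: True}


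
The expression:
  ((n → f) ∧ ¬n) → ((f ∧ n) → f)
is always true.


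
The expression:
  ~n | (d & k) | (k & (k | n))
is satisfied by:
  {k: True, n: False}
  {n: False, k: False}
  {n: True, k: True}


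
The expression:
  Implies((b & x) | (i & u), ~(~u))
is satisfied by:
  {u: True, x: False, b: False}
  {u: False, x: False, b: False}
  {b: True, u: True, x: False}
  {b: True, u: False, x: False}
  {x: True, u: True, b: False}
  {x: True, u: False, b: False}
  {x: True, b: True, u: True}


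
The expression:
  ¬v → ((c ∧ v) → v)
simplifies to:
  True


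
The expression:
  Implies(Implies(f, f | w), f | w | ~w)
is always true.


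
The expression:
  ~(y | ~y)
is never true.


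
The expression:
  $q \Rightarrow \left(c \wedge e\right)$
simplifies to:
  $\left(c \wedge e\right) \vee \neg q$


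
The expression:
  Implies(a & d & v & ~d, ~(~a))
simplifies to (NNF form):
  True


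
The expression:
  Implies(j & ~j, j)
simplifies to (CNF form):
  True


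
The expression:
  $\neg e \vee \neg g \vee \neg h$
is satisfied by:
  {h: False, e: False, g: False}
  {g: True, h: False, e: False}
  {e: True, h: False, g: False}
  {g: True, e: True, h: False}
  {h: True, g: False, e: False}
  {g: True, h: True, e: False}
  {e: True, h: True, g: False}


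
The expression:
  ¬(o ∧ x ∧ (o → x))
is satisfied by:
  {o: False, x: False}
  {x: True, o: False}
  {o: True, x: False}


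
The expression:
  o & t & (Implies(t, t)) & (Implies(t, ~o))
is never true.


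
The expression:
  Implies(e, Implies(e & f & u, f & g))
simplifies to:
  g | ~e | ~f | ~u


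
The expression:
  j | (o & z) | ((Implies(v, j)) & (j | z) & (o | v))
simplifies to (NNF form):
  j | (o & z)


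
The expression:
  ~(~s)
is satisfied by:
  {s: True}


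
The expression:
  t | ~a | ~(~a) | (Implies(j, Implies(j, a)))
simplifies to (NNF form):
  True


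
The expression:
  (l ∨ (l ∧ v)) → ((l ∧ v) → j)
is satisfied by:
  {j: True, l: False, v: False}
  {l: False, v: False, j: False}
  {j: True, v: True, l: False}
  {v: True, l: False, j: False}
  {j: True, l: True, v: False}
  {l: True, j: False, v: False}
  {j: True, v: True, l: True}


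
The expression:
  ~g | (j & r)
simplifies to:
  ~g | (j & r)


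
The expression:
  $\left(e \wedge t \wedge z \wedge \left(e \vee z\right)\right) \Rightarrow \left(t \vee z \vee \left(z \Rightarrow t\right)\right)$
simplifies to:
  $\text{True}$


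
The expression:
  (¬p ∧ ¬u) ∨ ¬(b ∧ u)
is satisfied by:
  {u: False, b: False}
  {b: True, u: False}
  {u: True, b: False}


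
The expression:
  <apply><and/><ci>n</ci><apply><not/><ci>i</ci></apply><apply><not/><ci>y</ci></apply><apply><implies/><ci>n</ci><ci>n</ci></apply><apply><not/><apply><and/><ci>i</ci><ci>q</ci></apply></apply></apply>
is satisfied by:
  {n: True, i: False, y: False}


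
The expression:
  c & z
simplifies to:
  c & z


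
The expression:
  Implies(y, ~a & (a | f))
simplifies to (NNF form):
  ~y | (f & ~a)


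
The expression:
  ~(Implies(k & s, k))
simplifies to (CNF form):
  False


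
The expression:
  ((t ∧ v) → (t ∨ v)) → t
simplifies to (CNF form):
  t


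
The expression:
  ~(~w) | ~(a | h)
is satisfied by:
  {w: True, h: False, a: False}
  {a: True, w: True, h: False}
  {w: True, h: True, a: False}
  {a: True, w: True, h: True}
  {a: False, h: False, w: False}


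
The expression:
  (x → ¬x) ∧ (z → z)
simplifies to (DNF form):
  ¬x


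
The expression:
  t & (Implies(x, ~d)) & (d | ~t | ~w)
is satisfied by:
  {t: True, x: False, w: False, d: False}
  {t: True, d: True, x: False, w: False}
  {t: True, d: True, w: True, x: False}
  {t: True, x: True, w: False, d: False}


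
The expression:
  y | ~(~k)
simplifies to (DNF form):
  k | y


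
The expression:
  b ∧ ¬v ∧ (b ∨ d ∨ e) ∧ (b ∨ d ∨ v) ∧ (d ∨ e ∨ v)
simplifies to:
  b ∧ ¬v ∧ (d ∨ e)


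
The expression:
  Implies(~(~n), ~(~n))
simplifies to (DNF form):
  True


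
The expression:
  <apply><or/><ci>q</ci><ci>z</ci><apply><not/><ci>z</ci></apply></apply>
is always true.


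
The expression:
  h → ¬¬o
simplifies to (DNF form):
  o ∨ ¬h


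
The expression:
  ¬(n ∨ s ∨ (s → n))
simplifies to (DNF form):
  False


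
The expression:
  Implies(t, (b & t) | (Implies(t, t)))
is always true.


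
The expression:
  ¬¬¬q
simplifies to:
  ¬q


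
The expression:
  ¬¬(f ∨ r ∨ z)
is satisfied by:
  {r: True, z: True, f: True}
  {r: True, z: True, f: False}
  {r: True, f: True, z: False}
  {r: True, f: False, z: False}
  {z: True, f: True, r: False}
  {z: True, f: False, r: False}
  {f: True, z: False, r: False}


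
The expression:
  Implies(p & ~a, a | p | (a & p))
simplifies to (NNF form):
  True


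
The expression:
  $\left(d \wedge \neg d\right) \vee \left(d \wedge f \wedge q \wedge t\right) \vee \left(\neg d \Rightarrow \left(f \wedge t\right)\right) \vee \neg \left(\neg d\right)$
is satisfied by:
  {d: True, t: True, f: True}
  {d: True, t: True, f: False}
  {d: True, f: True, t: False}
  {d: True, f: False, t: False}
  {t: True, f: True, d: False}


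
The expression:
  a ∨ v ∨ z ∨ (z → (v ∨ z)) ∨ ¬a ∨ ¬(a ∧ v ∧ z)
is always true.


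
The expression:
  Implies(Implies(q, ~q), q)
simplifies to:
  q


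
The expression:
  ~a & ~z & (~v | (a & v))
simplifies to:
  ~a & ~v & ~z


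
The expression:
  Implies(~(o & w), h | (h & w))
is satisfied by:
  {h: True, w: True, o: True}
  {h: True, w: True, o: False}
  {h: True, o: True, w: False}
  {h: True, o: False, w: False}
  {w: True, o: True, h: False}


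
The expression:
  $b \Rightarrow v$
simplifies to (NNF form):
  $v \vee \neg b$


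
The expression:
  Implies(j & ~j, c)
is always true.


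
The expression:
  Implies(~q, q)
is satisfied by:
  {q: True}


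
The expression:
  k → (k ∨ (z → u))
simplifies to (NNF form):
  True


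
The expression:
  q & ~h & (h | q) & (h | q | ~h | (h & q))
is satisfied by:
  {q: True, h: False}


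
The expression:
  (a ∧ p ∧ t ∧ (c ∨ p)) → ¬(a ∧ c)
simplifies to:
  ¬a ∨ ¬c ∨ ¬p ∨ ¬t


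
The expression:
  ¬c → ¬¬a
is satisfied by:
  {a: True, c: True}
  {a: True, c: False}
  {c: True, a: False}


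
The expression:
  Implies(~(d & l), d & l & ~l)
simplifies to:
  d & l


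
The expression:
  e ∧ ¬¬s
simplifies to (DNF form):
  e ∧ s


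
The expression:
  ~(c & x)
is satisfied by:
  {c: False, x: False}
  {x: True, c: False}
  {c: True, x: False}


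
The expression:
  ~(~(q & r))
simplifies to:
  q & r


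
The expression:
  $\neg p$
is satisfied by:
  {p: False}


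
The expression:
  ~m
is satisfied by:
  {m: False}


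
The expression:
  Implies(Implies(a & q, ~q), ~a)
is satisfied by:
  {q: True, a: False}
  {a: False, q: False}
  {a: True, q: True}


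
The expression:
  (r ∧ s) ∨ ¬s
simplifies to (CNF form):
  r ∨ ¬s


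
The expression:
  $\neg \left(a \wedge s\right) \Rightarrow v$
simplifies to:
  $v \vee \left(a \wedge s\right)$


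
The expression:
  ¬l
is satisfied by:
  {l: False}


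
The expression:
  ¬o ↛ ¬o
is never true.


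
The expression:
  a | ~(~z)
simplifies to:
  a | z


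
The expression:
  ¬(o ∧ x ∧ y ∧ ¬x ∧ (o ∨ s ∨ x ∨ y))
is always true.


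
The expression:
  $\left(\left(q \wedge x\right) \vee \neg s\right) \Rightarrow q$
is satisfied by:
  {q: True, s: True}
  {q: True, s: False}
  {s: True, q: False}


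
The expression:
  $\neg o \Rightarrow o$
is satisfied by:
  {o: True}


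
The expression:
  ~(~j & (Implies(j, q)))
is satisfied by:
  {j: True}


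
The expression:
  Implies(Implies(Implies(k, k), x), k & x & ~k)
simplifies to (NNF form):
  ~x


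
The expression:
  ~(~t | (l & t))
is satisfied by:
  {t: True, l: False}


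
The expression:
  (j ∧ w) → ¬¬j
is always true.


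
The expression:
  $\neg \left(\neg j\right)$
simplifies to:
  $j$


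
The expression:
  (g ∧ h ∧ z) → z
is always true.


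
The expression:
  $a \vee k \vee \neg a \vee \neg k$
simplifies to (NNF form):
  $\text{True}$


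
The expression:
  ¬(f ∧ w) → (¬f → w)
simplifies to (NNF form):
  f ∨ w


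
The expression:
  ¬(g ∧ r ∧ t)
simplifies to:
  ¬g ∨ ¬r ∨ ¬t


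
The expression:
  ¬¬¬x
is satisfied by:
  {x: False}


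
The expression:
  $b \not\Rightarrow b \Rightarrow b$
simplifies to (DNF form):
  $\text{True}$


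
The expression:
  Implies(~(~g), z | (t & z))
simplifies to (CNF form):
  z | ~g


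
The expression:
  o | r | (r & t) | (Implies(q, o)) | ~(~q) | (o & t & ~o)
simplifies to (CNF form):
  True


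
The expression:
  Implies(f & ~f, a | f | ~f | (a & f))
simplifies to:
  True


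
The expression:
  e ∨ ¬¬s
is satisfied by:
  {e: True, s: True}
  {e: True, s: False}
  {s: True, e: False}


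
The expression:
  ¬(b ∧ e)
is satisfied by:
  {e: False, b: False}
  {b: True, e: False}
  {e: True, b: False}


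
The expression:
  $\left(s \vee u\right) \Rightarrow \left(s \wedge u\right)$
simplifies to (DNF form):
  $\left(s \wedge u\right) \vee \left(\neg s \wedge \neg u\right)$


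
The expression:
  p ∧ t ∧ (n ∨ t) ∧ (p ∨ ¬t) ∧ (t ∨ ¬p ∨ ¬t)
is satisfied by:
  {t: True, p: True}


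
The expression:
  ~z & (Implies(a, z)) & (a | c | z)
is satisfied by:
  {c: True, z: False, a: False}


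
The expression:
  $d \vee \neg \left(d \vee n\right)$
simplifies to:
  $d \vee \neg n$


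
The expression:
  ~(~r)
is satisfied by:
  {r: True}


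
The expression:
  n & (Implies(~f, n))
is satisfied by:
  {n: True}


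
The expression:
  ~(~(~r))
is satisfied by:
  {r: False}


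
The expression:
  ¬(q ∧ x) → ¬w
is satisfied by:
  {q: True, x: True, w: False}
  {q: True, x: False, w: False}
  {x: True, q: False, w: False}
  {q: False, x: False, w: False}
  {q: True, w: True, x: True}


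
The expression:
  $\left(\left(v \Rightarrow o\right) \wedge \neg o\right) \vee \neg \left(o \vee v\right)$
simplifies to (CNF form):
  $\neg o \wedge \neg v$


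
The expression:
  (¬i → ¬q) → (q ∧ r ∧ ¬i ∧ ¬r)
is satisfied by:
  {q: True, i: False}


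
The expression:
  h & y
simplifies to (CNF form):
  h & y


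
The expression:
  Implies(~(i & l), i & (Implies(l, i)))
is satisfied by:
  {i: True}


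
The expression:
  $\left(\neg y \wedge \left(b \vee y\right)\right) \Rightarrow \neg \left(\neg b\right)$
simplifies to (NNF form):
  $\text{True}$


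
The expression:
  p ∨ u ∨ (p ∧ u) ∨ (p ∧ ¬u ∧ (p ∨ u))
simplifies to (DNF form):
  p ∨ u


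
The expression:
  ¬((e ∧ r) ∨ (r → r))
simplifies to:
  False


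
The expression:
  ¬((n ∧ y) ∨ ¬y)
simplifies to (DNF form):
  y ∧ ¬n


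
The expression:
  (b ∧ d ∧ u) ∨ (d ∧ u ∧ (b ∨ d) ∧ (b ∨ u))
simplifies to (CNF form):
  d ∧ u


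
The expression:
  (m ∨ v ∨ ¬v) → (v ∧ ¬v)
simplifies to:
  False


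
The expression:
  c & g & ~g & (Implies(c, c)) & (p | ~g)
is never true.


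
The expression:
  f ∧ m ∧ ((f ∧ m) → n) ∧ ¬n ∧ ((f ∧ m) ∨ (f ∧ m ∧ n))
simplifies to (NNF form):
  False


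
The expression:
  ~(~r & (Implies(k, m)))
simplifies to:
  r | (k & ~m)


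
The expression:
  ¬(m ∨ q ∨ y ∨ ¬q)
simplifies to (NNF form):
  False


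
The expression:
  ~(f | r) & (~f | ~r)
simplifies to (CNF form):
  ~f & ~r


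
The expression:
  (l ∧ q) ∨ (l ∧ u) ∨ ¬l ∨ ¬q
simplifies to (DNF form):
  True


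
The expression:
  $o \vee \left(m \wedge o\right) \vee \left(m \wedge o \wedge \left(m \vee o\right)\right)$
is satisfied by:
  {o: True}


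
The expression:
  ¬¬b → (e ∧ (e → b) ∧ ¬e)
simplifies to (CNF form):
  ¬b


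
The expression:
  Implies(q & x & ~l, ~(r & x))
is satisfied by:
  {l: True, x: False, r: False, q: False}
  {l: False, x: False, r: False, q: False}
  {q: True, l: True, x: False, r: False}
  {q: True, l: False, x: False, r: False}
  {r: True, l: True, x: False, q: False}
  {r: True, l: False, x: False, q: False}
  {q: True, r: True, l: True, x: False}
  {q: True, r: True, l: False, x: False}
  {x: True, l: True, q: False, r: False}
  {x: True, l: False, q: False, r: False}
  {q: True, x: True, l: True, r: False}
  {q: True, x: True, l: False, r: False}
  {r: True, x: True, l: True, q: False}
  {r: True, x: True, l: False, q: False}
  {r: True, x: True, q: True, l: True}


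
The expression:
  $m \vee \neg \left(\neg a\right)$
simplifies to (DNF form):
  $a \vee m$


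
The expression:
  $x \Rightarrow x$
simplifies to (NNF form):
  $\text{True}$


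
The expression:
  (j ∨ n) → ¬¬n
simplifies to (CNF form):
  n ∨ ¬j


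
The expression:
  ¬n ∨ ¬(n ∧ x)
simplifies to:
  ¬n ∨ ¬x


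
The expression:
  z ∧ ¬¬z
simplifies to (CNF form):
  z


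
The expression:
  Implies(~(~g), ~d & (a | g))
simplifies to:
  ~d | ~g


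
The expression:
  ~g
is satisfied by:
  {g: False}


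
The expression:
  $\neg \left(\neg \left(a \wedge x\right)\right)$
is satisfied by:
  {a: True, x: True}


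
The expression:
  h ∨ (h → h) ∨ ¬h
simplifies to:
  True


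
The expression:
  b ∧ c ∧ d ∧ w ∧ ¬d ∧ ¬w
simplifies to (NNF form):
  False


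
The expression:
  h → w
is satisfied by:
  {w: True, h: False}
  {h: False, w: False}
  {h: True, w: True}


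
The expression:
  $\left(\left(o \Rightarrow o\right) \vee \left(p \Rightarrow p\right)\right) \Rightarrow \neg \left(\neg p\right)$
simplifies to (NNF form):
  $p$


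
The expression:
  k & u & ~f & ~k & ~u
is never true.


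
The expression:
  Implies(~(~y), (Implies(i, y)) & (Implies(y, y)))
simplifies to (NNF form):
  True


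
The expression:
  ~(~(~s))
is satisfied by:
  {s: False}


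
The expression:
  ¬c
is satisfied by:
  {c: False}


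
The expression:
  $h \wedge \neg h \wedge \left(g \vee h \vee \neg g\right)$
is never true.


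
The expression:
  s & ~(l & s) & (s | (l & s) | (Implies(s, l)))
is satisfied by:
  {s: True, l: False}


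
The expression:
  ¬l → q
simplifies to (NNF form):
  l ∨ q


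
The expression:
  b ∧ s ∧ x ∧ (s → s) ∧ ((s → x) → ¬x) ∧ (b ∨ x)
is never true.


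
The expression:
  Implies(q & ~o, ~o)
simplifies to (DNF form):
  True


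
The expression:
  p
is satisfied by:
  {p: True}


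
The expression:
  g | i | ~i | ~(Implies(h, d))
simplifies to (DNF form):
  True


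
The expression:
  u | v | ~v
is always true.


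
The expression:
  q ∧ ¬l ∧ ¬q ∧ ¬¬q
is never true.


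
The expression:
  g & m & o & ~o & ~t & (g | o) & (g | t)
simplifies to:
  False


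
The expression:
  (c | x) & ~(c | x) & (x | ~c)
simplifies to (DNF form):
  False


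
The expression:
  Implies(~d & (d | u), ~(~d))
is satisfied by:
  {d: True, u: False}
  {u: False, d: False}
  {u: True, d: True}


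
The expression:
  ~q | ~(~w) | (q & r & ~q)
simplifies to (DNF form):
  w | ~q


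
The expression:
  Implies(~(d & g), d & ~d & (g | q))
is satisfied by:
  {d: True, g: True}


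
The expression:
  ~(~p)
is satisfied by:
  {p: True}


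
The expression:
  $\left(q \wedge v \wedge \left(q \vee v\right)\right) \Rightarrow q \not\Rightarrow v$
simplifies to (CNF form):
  $\neg q \vee \neg v$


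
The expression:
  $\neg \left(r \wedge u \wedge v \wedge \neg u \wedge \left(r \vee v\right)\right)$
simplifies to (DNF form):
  $\text{True}$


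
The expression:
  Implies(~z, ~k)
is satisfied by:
  {z: True, k: False}
  {k: False, z: False}
  {k: True, z: True}


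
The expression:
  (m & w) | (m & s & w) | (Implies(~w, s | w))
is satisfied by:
  {s: True, w: True}
  {s: True, w: False}
  {w: True, s: False}


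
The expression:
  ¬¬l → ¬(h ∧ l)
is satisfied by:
  {l: False, h: False}
  {h: True, l: False}
  {l: True, h: False}


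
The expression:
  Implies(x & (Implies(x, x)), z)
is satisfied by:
  {z: True, x: False}
  {x: False, z: False}
  {x: True, z: True}


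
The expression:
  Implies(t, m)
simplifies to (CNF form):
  m | ~t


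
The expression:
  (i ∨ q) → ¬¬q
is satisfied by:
  {q: True, i: False}
  {i: False, q: False}
  {i: True, q: True}


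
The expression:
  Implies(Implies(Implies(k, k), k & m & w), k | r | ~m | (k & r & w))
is always true.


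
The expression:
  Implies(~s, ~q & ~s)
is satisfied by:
  {s: True, q: False}
  {q: False, s: False}
  {q: True, s: True}


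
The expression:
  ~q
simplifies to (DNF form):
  ~q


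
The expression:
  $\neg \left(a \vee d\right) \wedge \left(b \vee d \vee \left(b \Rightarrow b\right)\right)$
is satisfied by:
  {d: False, a: False}


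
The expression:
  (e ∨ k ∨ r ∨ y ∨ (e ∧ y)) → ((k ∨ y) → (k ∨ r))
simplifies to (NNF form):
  k ∨ r ∨ ¬y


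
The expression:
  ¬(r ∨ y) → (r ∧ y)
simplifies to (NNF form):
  r ∨ y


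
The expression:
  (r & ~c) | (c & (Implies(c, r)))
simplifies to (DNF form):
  r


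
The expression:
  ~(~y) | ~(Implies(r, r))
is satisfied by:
  {y: True}


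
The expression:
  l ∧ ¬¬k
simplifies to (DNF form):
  k ∧ l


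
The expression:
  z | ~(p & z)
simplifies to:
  True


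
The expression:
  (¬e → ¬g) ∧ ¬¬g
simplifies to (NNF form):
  e ∧ g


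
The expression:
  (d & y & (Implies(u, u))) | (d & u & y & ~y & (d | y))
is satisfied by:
  {d: True, y: True}


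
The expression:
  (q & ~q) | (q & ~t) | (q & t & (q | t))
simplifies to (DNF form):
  q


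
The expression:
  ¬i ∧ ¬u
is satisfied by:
  {u: False, i: False}


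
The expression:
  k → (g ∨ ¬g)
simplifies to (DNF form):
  True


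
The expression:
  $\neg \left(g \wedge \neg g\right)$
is always true.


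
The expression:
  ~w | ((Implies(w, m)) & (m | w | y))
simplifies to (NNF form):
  m | ~w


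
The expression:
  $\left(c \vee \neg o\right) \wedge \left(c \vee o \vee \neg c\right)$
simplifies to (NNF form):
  $c \vee \neg o$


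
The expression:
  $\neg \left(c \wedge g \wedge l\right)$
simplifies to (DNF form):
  $\neg c \vee \neg g \vee \neg l$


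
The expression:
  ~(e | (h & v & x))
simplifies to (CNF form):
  ~e & (~h | ~v | ~x)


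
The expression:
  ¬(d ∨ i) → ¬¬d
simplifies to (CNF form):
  d ∨ i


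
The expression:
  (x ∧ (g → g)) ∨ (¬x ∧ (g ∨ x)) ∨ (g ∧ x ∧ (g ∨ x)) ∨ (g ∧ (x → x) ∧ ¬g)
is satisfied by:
  {x: True, g: True}
  {x: True, g: False}
  {g: True, x: False}


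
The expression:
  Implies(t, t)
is always true.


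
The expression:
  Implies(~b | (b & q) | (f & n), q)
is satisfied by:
  {q: True, b: True, n: False, f: False}
  {f: True, q: True, b: True, n: False}
  {n: True, q: True, b: True, f: False}
  {f: True, n: True, q: True, b: True}
  {q: True, f: False, b: False, n: False}
  {q: True, f: True, b: False, n: False}
  {q: True, n: True, f: False, b: False}
  {f: True, q: True, n: True, b: False}
  {b: True, n: False, q: False, f: False}
  {f: True, b: True, n: False, q: False}
  {n: True, b: True, f: False, q: False}


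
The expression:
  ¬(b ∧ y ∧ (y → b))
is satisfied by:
  {y: False, b: False}
  {b: True, y: False}
  {y: True, b: False}


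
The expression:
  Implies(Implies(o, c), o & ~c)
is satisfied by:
  {o: True, c: False}


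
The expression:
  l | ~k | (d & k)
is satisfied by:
  {d: True, l: True, k: False}
  {d: True, k: False, l: False}
  {l: True, k: False, d: False}
  {l: False, k: False, d: False}
  {d: True, l: True, k: True}
  {d: True, k: True, l: False}
  {l: True, k: True, d: False}


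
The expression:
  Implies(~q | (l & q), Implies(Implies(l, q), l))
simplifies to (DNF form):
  l | q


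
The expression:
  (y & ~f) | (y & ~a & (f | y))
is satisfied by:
  {y: True, a: False, f: False}
  {f: True, y: True, a: False}
  {a: True, y: True, f: False}


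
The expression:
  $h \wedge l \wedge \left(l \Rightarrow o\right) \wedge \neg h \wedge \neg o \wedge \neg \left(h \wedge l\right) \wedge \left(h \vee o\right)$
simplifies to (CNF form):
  $\text{False}$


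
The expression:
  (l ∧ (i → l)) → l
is always true.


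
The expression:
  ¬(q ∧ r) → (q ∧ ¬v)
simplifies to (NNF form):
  q ∧ (r ∨ ¬v)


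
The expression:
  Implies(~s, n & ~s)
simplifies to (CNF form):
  n | s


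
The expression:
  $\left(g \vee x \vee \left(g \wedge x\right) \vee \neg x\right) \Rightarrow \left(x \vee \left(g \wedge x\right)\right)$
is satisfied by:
  {x: True}


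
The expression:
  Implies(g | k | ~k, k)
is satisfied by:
  {k: True}


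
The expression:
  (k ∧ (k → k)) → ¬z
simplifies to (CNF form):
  ¬k ∨ ¬z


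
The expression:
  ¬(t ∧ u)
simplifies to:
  ¬t ∨ ¬u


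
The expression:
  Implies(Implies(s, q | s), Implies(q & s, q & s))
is always true.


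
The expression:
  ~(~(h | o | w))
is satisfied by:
  {h: True, o: True, w: True}
  {h: True, o: True, w: False}
  {h: True, w: True, o: False}
  {h: True, w: False, o: False}
  {o: True, w: True, h: False}
  {o: True, w: False, h: False}
  {w: True, o: False, h: False}


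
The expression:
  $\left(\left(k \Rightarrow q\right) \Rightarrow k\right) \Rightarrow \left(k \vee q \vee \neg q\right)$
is always true.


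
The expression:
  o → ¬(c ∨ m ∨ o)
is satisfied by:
  {o: False}


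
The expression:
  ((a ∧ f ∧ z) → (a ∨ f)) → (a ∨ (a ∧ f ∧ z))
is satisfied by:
  {a: True}


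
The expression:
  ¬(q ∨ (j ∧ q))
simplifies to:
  ¬q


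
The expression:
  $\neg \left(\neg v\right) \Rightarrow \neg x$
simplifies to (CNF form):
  $\neg v \vee \neg x$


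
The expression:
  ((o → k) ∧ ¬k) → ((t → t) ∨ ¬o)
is always true.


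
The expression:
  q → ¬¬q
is always true.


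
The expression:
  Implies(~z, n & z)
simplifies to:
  z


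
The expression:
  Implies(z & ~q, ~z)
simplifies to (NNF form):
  q | ~z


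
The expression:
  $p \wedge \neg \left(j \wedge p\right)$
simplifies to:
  $p \wedge \neg j$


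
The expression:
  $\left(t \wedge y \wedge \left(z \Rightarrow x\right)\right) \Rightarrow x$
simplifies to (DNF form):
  $x \vee z \vee \neg t \vee \neg y$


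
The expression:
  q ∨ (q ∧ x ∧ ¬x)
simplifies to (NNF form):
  q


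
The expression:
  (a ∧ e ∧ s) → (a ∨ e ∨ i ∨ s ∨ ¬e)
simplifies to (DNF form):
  True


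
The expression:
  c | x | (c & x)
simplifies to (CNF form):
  c | x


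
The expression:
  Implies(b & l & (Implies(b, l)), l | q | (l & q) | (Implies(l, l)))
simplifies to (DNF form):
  True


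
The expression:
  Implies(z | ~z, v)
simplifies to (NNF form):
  v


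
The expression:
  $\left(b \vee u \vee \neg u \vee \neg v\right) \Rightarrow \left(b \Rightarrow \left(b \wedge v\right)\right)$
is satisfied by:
  {v: True, b: False}
  {b: False, v: False}
  {b: True, v: True}


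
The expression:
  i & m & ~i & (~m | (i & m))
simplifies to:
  False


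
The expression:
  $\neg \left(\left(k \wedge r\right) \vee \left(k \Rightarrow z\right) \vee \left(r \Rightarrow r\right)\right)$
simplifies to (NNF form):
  $\text{False}$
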